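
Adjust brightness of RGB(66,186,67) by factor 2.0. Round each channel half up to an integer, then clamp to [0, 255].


Multiply each channel by 2.0, round half up, clamp to [0, 255]
R: 66×2.0 = 132
G: 186×2.0 = 372 → clamp → 255
B: 67×2.0 = 134
= RGB(132, 255, 134)


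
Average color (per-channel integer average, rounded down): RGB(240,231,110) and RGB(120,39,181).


Midpoint: each channel = ⌊(C₁+C₂)/2⌋
R: ⌊(240+120)/2⌋ = 180
G: ⌊(231+39)/2⌋ = 135
B: ⌊(110+181)/2⌋ = 145
= RGB(180, 135, 145)


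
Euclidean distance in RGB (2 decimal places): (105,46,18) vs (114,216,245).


d = √[(R₁-R₂)² + (G₁-G₂)² + (B₁-B₂)²]
d = √[(105-114)² + (46-216)² + (18-245)²]
d = √[81 + 28900 + 51529]
d = √80510
d ≈ 283.74


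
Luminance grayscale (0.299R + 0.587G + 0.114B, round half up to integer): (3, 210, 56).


Gray = 0.299×R + 0.587×G + 0.114×B
Gray = 0.299×3 + 0.587×210 + 0.114×56
Gray = 0.897 + 123.270 + 6.384
Gray = 130.551 → round half up → 131
Gray = 131


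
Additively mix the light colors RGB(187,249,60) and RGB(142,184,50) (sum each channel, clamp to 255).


Additive: each channel = min(255, C₁+C₂)
R: 187+142 = 329 → 255
G: 249+184 = 433 → 255
B: 60+50 = 110 → 110
= RGB(255, 255, 110)


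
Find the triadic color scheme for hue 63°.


Triadic: equally spaced at 120° intervals
H1 = 63°
H2 = (63 + 120) mod 360 = 183°
H3 = (63 + 240) mod 360 = 303°
Triadic = 63°, 183°, 303°


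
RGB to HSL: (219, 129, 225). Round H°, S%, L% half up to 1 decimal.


Normalize: R'=219/255≈0.8588, G'=129/255≈0.5059, B'=225/255≈0.8824
Max=225/255, Min=129/255, Δ=Max-Min=96/255
L = (Max+Min)/2 = (225+129)/510 = 354/510 = 0.69411… → L = 69.4%
L > 0.5 → S = Δ/(2-Max-Min) = 96/(510-225-129) = 96/156 = 0.61538… → S = 61.5%
(the 1/255 factors cancel in S and H, so raw channel differences can be used)
Max is B' → H = 60 × ((R-G)/Δ + 4) = 60 × ((219-129)/96 + 4)
  90/96 + 4 = 0.9375 + 4 = 4.9375
  H = 60 × 4.9375 = 296.25° → H = 296.3°
= HSL(296.3°, 61.5%, 69.4%)


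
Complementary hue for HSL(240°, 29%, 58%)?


Complement = opposite side of color wheel = hue + 180°
H' = (240 + 180) mod 360 = 60°
S and L unchanged.
= HSL(60°, 29%, 58%)


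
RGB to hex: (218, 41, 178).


R = 218 → DA (hex)
G = 41 → 29 (hex)
B = 178 → B2 (hex)
Hex = #DA29B2


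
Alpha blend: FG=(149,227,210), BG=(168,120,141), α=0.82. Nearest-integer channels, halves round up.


C = α×F + (1-α)×B, with 1-α = 0.18
R: 0.82×149 + 0.18×168 = 122.18 + 30.24 = 152.42 → 152
G: 0.82×227 + 0.18×120 = 186.14 + 21.60 = 207.74 → 208
B: 0.82×210 + 0.18×141 = 172.20 + 25.38 = 197.58 → 198
= RGB(152, 208, 198)


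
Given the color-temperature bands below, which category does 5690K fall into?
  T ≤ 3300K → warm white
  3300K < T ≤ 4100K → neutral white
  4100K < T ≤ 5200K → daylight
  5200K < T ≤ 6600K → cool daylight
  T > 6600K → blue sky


Temperature: 5690K
5200K < 5690K ≤ 6600K → cool daylight
Classification: cool daylight


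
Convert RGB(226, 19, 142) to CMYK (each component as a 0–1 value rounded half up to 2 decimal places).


R'=226/255≈0.8863, G'=19/255≈0.0745, B'=142/255≈0.5569
K = 1 - max(R',G',B') = 1 - 226/255 = 29/255 = 0.11372… → 0.11
(1-R'-K)/(1-K) simplifies to (max-R)/max with max = 226:
C = (226-226)/226 = 0/226 = 0 → 0.00
M = (226-19)/226 = 207/226 = 0.91592… → 0.92
Y = (226-142)/226 = 84/226 = 0.37168… → 0.37
= CMYK(0.00, 0.92, 0.37, 0.11)


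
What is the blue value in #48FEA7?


Color: #48FEA7
R = 48 = 72
G = FE = 254
B = A7 = 167
Blue = 167


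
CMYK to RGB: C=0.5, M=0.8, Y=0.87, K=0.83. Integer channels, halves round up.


R = 255 × (1-C) × (1-K) = 255 × 0.50 × 0.17 = 21.675 → 22
G = 255 × (1-M) × (1-K) = 255 × 0.20 × 0.17 = 8.67 → 9
B = 255 × (1-Y) × (1-K) = 255 × 0.13 × 0.17 = 5.6355 → 6
= RGB(22, 9, 6)


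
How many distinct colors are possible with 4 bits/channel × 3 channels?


Total bits = 4 bits/channel × 3 channels = 12 bits
Distinct colors = 2^12
= 4,096 colors


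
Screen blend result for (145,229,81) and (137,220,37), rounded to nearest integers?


Screen: C = 255 - (255-A)×(255-B)/255, rounded to nearest integer
R: 255 - (255-145)×(255-137)/255 = 255 - 12980/255 ≈ 255 - 50.902 = 204.098 → 204
G: 255 - (255-229)×(255-220)/255 = 255 - 910/255 ≈ 255 - 3.569 = 251.431 → 251
B: 255 - (255-81)×(255-37)/255 = 255 - 37932/255 ≈ 255 - 148.753 = 106.247 → 106
= RGB(204, 251, 106)


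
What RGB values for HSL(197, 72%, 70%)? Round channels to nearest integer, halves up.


H=197°, S=0.72, L=0.70
C = (1-|2L-1|)×S = (1-|0.40|)×0.72 = 0.432
H' = H/60 = 197/60 ≈ 3.2833; X = C×(1-|H' mod 2 - 1|) = 0.3096
m = L - C/2 = 0.70 - 0.216 = 0.484
Sector ⌊H'⌋ = 3 → (R',G',B') = (0.0, 0.3096, 0.432)
RGB = ((R'+m)×255, (G'+m)×255, (B'+m)×255) = (123.42, 202.368, 233.58)
Round half up → RGB(123, 202, 234)


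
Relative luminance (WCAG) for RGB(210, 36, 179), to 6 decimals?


Linearize each channel (sRGB transfer function): c = v/255; c_lin = c/12.92 if c ≤ 0.04045, else ((c+0.055)/1.055)^2.4
  R: 210/255 ≈ 0.823529 > 0.04045 → ((0.823529+0.055)/1.055)^2.4 ≈ 0.644480
  G: 36/255 ≈ 0.141176 > 0.04045 → ((0.141176+0.055)/1.055)^2.4 ≈ 0.017642
  B: 179/255 ≈ 0.701961 > 0.04045 → ((0.701961+0.055)/1.055)^2.4 ≈ 0.450786
R_lin = 0.644480, G_lin = 0.017642, B_lin = 0.450786
L = 0.2126×R + 0.7152×G + 0.0722×B
L = 0.2126×0.644480 + 0.7152×0.017642 + 0.0722×0.450786
L ≈ 0.182181


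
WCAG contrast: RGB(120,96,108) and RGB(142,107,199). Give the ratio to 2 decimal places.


Linearize each sRGB channel c=v/255: c/12.92 if c ≤ 0.04045 else ((c+0.055)/1.055)^2.4
L = 0.2126×R_lin + 0.7152×G_lin + 0.0722×B_lin
Color 1 (120,96,108):
  R=120: 120/255≈0.4706 > 0.04045 → ((0.4706+0.055)/1.055)^2.4 ≈ 0.18782
  G=96: 96/255≈0.3765 > 0.04045 → ((0.3765+0.055)/1.055)^2.4 ≈ 0.11697
  B=108: 108/255≈0.4235 > 0.04045 → ((0.4235+0.055)/1.055)^2.4 ≈ 0.14996
  L1 = 0.2126×0.18782 + 0.7152×0.11697 + 0.0722×0.14996 ≈ 0.13442
Color 2 (142,107,199):
  R=142: 142/255≈0.5569 > 0.04045 → ((0.5569+0.055)/1.055)^2.4 ≈ 0.27050
  G=107: 107/255≈0.4196 > 0.04045 → ((0.4196+0.055)/1.055)^2.4 ≈ 0.14703
  B=199: 199/255≈0.7804 > 0.04045 → ((0.7804+0.055)/1.055)^2.4 ≈ 0.57112
  L2 = 0.2126×0.27050 + 0.7152×0.14703 + 0.0722×0.57112 ≈ 0.20390
Lighter = 0.20390, Darker = 0.13442
Ratio = (L_lighter + 0.05) / (L_darker + 0.05)
Ratio = (0.20390 + 0.05) / (0.13442 + 0.05) = 0.25390 / 0.18442 ≈ 1.3768
Ratio ≈ 1.38:1


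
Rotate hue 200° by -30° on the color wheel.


New hue = (H + rotation) mod 360
New hue = (200 -30) mod 360
= 170 mod 360
= 170°


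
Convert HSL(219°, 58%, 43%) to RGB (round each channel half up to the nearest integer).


H=219°, S=0.58, L=0.43
C = (1-|2L-1|)×S = (1-|-0.14|)×0.58 = 0.4988
H' = H/60 = 219/60 ≈ 3.6500; X = C×(1-|H' mod 2 - 1|) = 0.17458
m = L - C/2 = 0.43 - 0.2494 = 0.1806
Sector ⌊H'⌋ = 3 → (R',G',B') = (0.0, 0.17458, 0.4988)
RGB = ((R'+m)×255, (G'+m)×255, (B'+m)×255) = (46.053, 90.5709, 173.247)
Round half up → RGB(46, 91, 173)


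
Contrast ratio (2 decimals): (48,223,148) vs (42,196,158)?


Linearize each sRGB channel c=v/255: c/12.92 if c ≤ 0.04045 else ((c+0.055)/1.055)^2.4
L = 0.2126×R_lin + 0.7152×G_lin + 0.0722×B_lin
Color 1 (48,223,148):
  R=48: 48/255≈0.1882 > 0.04045 → ((0.1882+0.055)/1.055)^2.4 ≈ 0.02956
  G=223: 223/255≈0.8745 > 0.04045 → ((0.8745+0.055)/1.055)^2.4 ≈ 0.73791
  B=148: 148/255≈0.5804 > 0.04045 → ((0.5804+0.055)/1.055)^2.4 ≈ 0.29614
  L1 = 0.2126×0.02956 + 0.7152×0.73791 + 0.0722×0.29614 ≈ 0.55542
Color 2 (42,196,158):
  R=42: 42/255≈0.1647 > 0.04045 → ((0.1647+0.055)/1.055)^2.4 ≈ 0.02315
  G=196: 196/255≈0.7686 > 0.04045 → ((0.7686+0.055)/1.055)^2.4 ≈ 0.55201
  B=158: 158/255≈0.6196 > 0.04045 → ((0.6196+0.055)/1.055)^2.4 ≈ 0.34191
  L2 = 0.2126×0.02315 + 0.7152×0.55201 + 0.0722×0.34191 ≈ 0.42441
Lighter = 0.55542, Darker = 0.42441
Ratio = (L_lighter + 0.05) / (L_darker + 0.05)
Ratio = (0.55542 + 0.05) / (0.42441 + 0.05) = 0.60542 / 0.47441 ≈ 1.2762
Ratio ≈ 1.28:1


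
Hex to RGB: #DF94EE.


DF → 223 (R)
94 → 148 (G)
EE → 238 (B)
= RGB(223, 148, 238)


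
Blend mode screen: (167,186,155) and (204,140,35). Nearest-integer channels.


Screen: C = 255 - (255-A)×(255-B)/255, rounded to nearest integer
R: 255 - (255-167)×(255-204)/255 = 255 - 4488/255 ≈ 255 - 17.600 = 237.400 → 237
G: 255 - (255-186)×(255-140)/255 = 255 - 7935/255 ≈ 255 - 31.118 = 223.882 → 224
B: 255 - (255-155)×(255-35)/255 = 255 - 22000/255 ≈ 255 - 86.275 = 168.725 → 169
= RGB(237, 224, 169)


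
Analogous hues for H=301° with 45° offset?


Base hue: 301°
Left analog: (301 - 45) mod 360 = 256°
Right analog: (301 + 45) mod 360 = 346°
Analogous hues = 256° and 346°


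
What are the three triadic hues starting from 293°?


Triadic: equally spaced at 120° intervals
H1 = 293°
H2 = (293 + 120) mod 360 = 53°
H3 = (293 + 240) mod 360 = 173°
Triadic = 293°, 53°, 173°


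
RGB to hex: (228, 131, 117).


R = 228 → E4 (hex)
G = 131 → 83 (hex)
B = 117 → 75 (hex)
Hex = #E48375


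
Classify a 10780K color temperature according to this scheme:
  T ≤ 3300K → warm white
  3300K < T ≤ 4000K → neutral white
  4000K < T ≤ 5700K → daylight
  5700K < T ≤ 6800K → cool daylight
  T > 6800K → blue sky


Temperature: 10780K
10780K > 6800K → blue sky
Classification: blue sky


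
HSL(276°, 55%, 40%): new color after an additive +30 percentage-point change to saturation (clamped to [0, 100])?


Original S = 55%
Adjustment = +30 percentage points
New S = 55 + (30) = 85
Clamp to [0, 100] → 85
= HSL(276°, 85%, 40%)


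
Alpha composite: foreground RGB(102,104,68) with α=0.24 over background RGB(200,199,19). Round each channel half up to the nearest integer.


C = α×F + (1-α)×B, with 1-α = 0.76
R: 0.24×102 + 0.76×200 = 24.48 + 152.00 = 176.48 → 176
G: 0.24×104 + 0.76×199 = 24.96 + 151.24 = 176.20 → 176
B: 0.24×68 + 0.76×19 = 16.32 + 14.44 = 30.76 → 31
= RGB(176, 176, 31)


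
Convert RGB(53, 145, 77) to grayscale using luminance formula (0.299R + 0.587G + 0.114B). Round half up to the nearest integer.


Gray = 0.299×R + 0.587×G + 0.114×B
Gray = 0.299×53 + 0.587×145 + 0.114×77
Gray = 15.847 + 85.115 + 8.778
Gray = 109.740 → round half up → 110
Gray = 110


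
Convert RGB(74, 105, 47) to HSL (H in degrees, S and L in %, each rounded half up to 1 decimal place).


Normalize: R'=74/255≈0.2902, G'=105/255≈0.4118, B'=47/255≈0.1843
Max=105/255, Min=47/255, Δ=Max-Min=58/255
L = (Max+Min)/2 = (105+47)/510 = 152/510 = 0.29803… → L = 29.8%
L ≤ 0.5 → S = Δ/(Max+Min) = 58/(105+47) = 58/152 = 0.38157… → S = 38.2%
(the 1/255 factors cancel in S and H, so raw channel differences can be used)
Max is G' → H = 60 × ((B-R)/Δ + 2) = 60 × ((47-74)/58 + 2)
  -27/58 + 2 = -0.4655… + 2 = 1.5344…
  H = 60 × 1.5344… = 92.068…° → H = 92.1°
= HSL(92.1°, 38.2%, 29.8%)


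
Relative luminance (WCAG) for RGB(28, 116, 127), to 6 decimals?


Linearize each channel (sRGB transfer function): c = v/255; c_lin = c/12.92 if c ≤ 0.04045, else ((c+0.055)/1.055)^2.4
  R: 28/255 ≈ 0.109804 > 0.04045 → ((0.109804+0.055)/1.055)^2.4 ≈ 0.011612
  G: 116/255 ≈ 0.454902 > 0.04045 → ((0.454902+0.055)/1.055)^2.4 ≈ 0.174647
  B: 127/255 ≈ 0.498039 > 0.04045 → ((0.498039+0.055)/1.055)^2.4 ≈ 0.212231
R_lin = 0.011612, G_lin = 0.174647, B_lin = 0.212231
L = 0.2126×R + 0.7152×G + 0.0722×B
L = 0.2126×0.011612 + 0.7152×0.174647 + 0.0722×0.212231
L ≈ 0.142700


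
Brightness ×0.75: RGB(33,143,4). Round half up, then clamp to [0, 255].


Multiply each channel by 0.75, round half up, clamp to [0, 255]
R: 33×0.75 = 24.75 → round → 25
G: 143×0.75 = 107.25 → round → 107
B: 4×0.75 = 3
= RGB(25, 107, 3)


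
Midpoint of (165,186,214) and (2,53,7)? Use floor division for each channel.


Midpoint: each channel = ⌊(C₁+C₂)/2⌋
R: ⌊(165+2)/2⌋ = 83
G: ⌊(186+53)/2⌋ = 119
B: ⌊(214+7)/2⌋ = 110
= RGB(83, 119, 110)


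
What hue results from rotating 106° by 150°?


New hue = (H + rotation) mod 360
New hue = (106 + 150) mod 360
= 256 mod 360
= 256°


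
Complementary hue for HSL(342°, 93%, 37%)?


Complement = opposite side of color wheel = hue + 180°
H' = (342 + 180) mod 360 = 162°
S and L unchanged.
= HSL(162°, 93%, 37%)


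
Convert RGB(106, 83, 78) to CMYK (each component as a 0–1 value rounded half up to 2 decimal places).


R'=106/255≈0.4157, G'=83/255≈0.3255, B'=78/255≈0.3059
K = 1 - max(R',G',B') = 1 - 106/255 = 149/255 = 0.58431… → 0.58
(1-R'-K)/(1-K) simplifies to (max-R)/max with max = 106:
C = (106-106)/106 = 0/106 = 0 → 0.00
M = (106-83)/106 = 23/106 = 0.21698… → 0.22
Y = (106-78)/106 = 28/106 = 0.26415… → 0.26
= CMYK(0.00, 0.22, 0.26, 0.58)


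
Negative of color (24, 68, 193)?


Invert: (255-R, 255-G, 255-B)
R: 255-24 = 231
G: 255-68 = 187
B: 255-193 = 62
= RGB(231, 187, 62)


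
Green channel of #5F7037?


Color: #5F7037
R = 5F = 95
G = 70 = 112
B = 37 = 55
Green = 112


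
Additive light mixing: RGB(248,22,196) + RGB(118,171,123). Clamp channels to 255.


Additive: each channel = min(255, C₁+C₂)
R: 248+118 = 366 → 255
G: 22+171 = 193 → 193
B: 196+123 = 319 → 255
= RGB(255, 193, 255)


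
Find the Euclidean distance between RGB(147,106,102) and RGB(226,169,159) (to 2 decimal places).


d = √[(R₁-R₂)² + (G₁-G₂)² + (B₁-B₂)²]
d = √[(147-226)² + (106-169)² + (102-159)²]
d = √[6241 + 3969 + 3249]
d = √13459
d ≈ 116.01


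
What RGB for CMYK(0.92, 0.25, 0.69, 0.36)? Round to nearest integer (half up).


R = 255 × (1-C) × (1-K) = 255 × 0.08 × 0.64 = 13.056 → 13
G = 255 × (1-M) × (1-K) = 255 × 0.75 × 0.64 = 122.4 → 122
B = 255 × (1-Y) × (1-K) = 255 × 0.31 × 0.64 = 50.592 → 51
= RGB(13, 122, 51)


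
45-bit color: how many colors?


Colors = 2^bits = 2^45
= 35,184,372,088,832 colors


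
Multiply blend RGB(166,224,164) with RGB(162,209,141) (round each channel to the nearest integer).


Multiply: C = A×B/255, rounded to nearest integer
R: 166×162/255 = 26892/255 ≈ 105.459 → 105
G: 224×209/255 = 46816/255 ≈ 183.592 → 184
B: 164×141/255 = 23124/255 ≈ 90.682 → 91
= RGB(105, 184, 91)


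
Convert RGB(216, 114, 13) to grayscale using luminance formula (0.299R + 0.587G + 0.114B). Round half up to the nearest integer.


Gray = 0.299×R + 0.587×G + 0.114×B
Gray = 0.299×216 + 0.587×114 + 0.114×13
Gray = 64.584 + 66.918 + 1.482
Gray = 132.984 → round half up → 133
Gray = 133


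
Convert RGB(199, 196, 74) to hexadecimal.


R = 199 → C7 (hex)
G = 196 → C4 (hex)
B = 74 → 4A (hex)
Hex = #C7C44A


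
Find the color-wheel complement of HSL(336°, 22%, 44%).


Complement = opposite side of color wheel = hue + 180°
H' = (336 + 180) mod 360 = 156°
S and L unchanged.
= HSL(156°, 22%, 44%)


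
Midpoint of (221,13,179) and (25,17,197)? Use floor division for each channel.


Midpoint: each channel = ⌊(C₁+C₂)/2⌋
R: ⌊(221+25)/2⌋ = 123
G: ⌊(13+17)/2⌋ = 15
B: ⌊(179+197)/2⌋ = 188
= RGB(123, 15, 188)


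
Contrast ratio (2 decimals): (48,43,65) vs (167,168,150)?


Linearize each sRGB channel c=v/255: c/12.92 if c ≤ 0.04045 else ((c+0.055)/1.055)^2.4
L = 0.2126×R_lin + 0.7152×G_lin + 0.0722×B_lin
Color 1 (48,43,65):
  R=48: 48/255≈0.1882 > 0.04045 → ((0.1882+0.055)/1.055)^2.4 ≈ 0.02956
  G=43: 43/255≈0.1686 > 0.04045 → ((0.1686+0.055)/1.055)^2.4 ≈ 0.02416
  B=65: 65/255≈0.2549 > 0.04045 → ((0.2549+0.055)/1.055)^2.4 ≈ 0.05286
  L1 = 0.2126×0.02956 + 0.7152×0.02416 + 0.0722×0.05286 ≈ 0.02738
Color 2 (167,168,150):
  R=167: 167/255≈0.6549 > 0.04045 → ((0.6549+0.055)/1.055)^2.4 ≈ 0.38643
  G=168: 168/255≈0.6588 > 0.04045 → ((0.6588+0.055)/1.055)^2.4 ≈ 0.39157
  B=150: 150/255≈0.5882 > 0.04045 → ((0.5882+0.055)/1.055)^2.4 ≈ 0.30499
  L2 = 0.2126×0.38643 + 0.7152×0.39157 + 0.0722×0.30499 ≈ 0.38423
Lighter = 0.38423, Darker = 0.02738
Ratio = (L_lighter + 0.05) / (L_darker + 0.05)
Ratio = (0.38423 + 0.05) / (0.02738 + 0.05) = 0.43423 / 0.07738 ≈ 5.6118
Ratio ≈ 5.61:1


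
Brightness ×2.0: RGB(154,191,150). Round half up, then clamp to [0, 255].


Multiply each channel by 2.0, round half up, clamp to [0, 255]
R: 154×2.0 = 308 → clamp → 255
G: 191×2.0 = 382 → clamp → 255
B: 150×2.0 = 300 → clamp → 255
= RGB(255, 255, 255)


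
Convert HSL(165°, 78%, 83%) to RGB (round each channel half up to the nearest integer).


H=165°, S=0.78, L=0.83
C = (1-|2L-1|)×S = (1-|0.66|)×0.78 = 0.2652
H' = H/60 = 165/60 ≈ 2.7500; X = C×(1-|H' mod 2 - 1|) = 0.1989
m = L - C/2 = 0.83 - 0.1326 = 0.6974
Sector ⌊H'⌋ = 2 → (R',G',B') = (0.0, 0.2652, 0.1989)
RGB = ((R'+m)×255, (G'+m)×255, (B'+m)×255) = (177.837, 245.463, 228.5565)
Round half up → RGB(178, 245, 229)


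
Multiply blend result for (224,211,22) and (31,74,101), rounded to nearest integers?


Multiply: C = A×B/255, rounded to nearest integer
R: 224×31/255 = 6944/255 ≈ 27.231 → 27
G: 211×74/255 = 15614/255 ≈ 61.231 → 61
B: 22×101/255 = 2222/255 ≈ 8.714 → 9
= RGB(27, 61, 9)


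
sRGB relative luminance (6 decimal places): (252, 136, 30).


Linearize each channel (sRGB transfer function): c = v/255; c_lin = c/12.92 if c ≤ 0.04045, else ((c+0.055)/1.055)^2.4
  R: 252/255 ≈ 0.988235 > 0.04045 → ((0.988235+0.055)/1.055)^2.4 ≈ 0.973445
  G: 136/255 ≈ 0.533333 > 0.04045 → ((0.533333+0.055)/1.055)^2.4 ≈ 0.246201
  B: 30/255 ≈ 0.117647 > 0.04045 → ((0.117647+0.055)/1.055)^2.4 ≈ 0.012983
R_lin = 0.973445, G_lin = 0.246201, B_lin = 0.012983
L = 0.2126×R + 0.7152×G + 0.0722×B
L = 0.2126×0.973445 + 0.7152×0.246201 + 0.0722×0.012983
L ≈ 0.383975


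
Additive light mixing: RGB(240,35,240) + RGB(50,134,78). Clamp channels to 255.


Additive: each channel = min(255, C₁+C₂)
R: 240+50 = 290 → 255
G: 35+134 = 169 → 169
B: 240+78 = 318 → 255
= RGB(255, 169, 255)


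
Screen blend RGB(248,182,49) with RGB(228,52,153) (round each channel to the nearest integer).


Screen: C = 255 - (255-A)×(255-B)/255, rounded to nearest integer
R: 255 - (255-248)×(255-228)/255 = 255 - 189/255 ≈ 255 - 0.741 = 254.259 → 254
G: 255 - (255-182)×(255-52)/255 = 255 - 14819/255 ≈ 255 - 58.114 = 196.886 → 197
B: 255 - (255-49)×(255-153)/255 = 255 - 21012/255 ≈ 255 - 82.400 = 172.600 → 173
= RGB(254, 197, 173)


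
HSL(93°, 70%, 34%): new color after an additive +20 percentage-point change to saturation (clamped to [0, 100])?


Original S = 70%
Adjustment = +20 percentage points
New S = 70 + (20) = 90
Clamp to [0, 100] → 90
= HSL(93°, 90%, 34%)


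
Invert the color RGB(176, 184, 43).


Invert: (255-R, 255-G, 255-B)
R: 255-176 = 79
G: 255-184 = 71
B: 255-43 = 212
= RGB(79, 71, 212)


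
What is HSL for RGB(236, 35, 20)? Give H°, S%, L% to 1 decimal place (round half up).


Normalize: R'=236/255≈0.9255, G'=35/255≈0.1373, B'=20/255≈0.0784
Max=236/255, Min=20/255, Δ=Max-Min=216/255
L = (Max+Min)/2 = (236+20)/510 = 256/510 = 0.50196… → L = 50.2%
L > 0.5 → S = Δ/(2-Max-Min) = 216/(510-236-20) = 216/254 = 0.85039… → S = 85.0%
(the 1/255 factors cancel in S and H, so raw channel differences can be used)
Max is R' → H = 60 × (((G-B)/Δ) mod 6) = 60 × (((35-20)/216) mod 6)
  15/216 = 0.0694…
  H = 60 × 0.0694… = 4.166…° → H = 4.2°
= HSL(4.2°, 85.0%, 50.2%)


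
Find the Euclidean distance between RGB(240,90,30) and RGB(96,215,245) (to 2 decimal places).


d = √[(R₁-R₂)² + (G₁-G₂)² + (B₁-B₂)²]
d = √[(240-96)² + (90-215)² + (30-245)²]
d = √[20736 + 15625 + 46225]
d = √82586
d ≈ 287.38


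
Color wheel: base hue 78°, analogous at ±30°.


Base hue: 78°
Left analog: (78 - 30) mod 360 = 48°
Right analog: (78 + 30) mod 360 = 108°
Analogous hues = 48° and 108°


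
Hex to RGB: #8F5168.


8F → 143 (R)
51 → 81 (G)
68 → 104 (B)
= RGB(143, 81, 104)


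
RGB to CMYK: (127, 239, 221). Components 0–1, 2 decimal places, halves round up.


R'=127/255≈0.4980, G'=239/255≈0.9373, B'=221/255≈0.8667
K = 1 - max(R',G',B') = 1 - 239/255 = 16/255 = 0.06274… → 0.06
(1-R'-K)/(1-K) simplifies to (max-R)/max with max = 239:
C = (239-127)/239 = 112/239 = 0.46861… → 0.47
M = (239-239)/239 = 0/239 = 0 → 0.00
Y = (239-221)/239 = 18/239 = 0.07531… → 0.08
= CMYK(0.47, 0.00, 0.08, 0.06)


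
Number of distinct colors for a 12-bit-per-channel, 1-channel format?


Total bits = 12 bits/channel × 1 channels = 12 bits
Distinct colors = 2^12
= 4,096 colors


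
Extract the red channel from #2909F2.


Color: #2909F2
R = 29 = 41
G = 09 = 9
B = F2 = 242
Red = 41


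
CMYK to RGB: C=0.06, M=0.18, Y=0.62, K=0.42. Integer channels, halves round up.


R = 255 × (1-C) × (1-K) = 255 × 0.94 × 0.58 = 139.026 → 139
G = 255 × (1-M) × (1-K) = 255 × 0.82 × 0.58 = 121.278 → 121
B = 255 × (1-Y) × (1-K) = 255 × 0.38 × 0.58 = 56.202 → 56
= RGB(139, 121, 56)


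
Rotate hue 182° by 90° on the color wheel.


New hue = (H + rotation) mod 360
New hue = (182 + 90) mod 360
= 272 mod 360
= 272°


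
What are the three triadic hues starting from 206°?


Triadic: equally spaced at 120° intervals
H1 = 206°
H2 = (206 + 120) mod 360 = 326°
H3 = (206 + 240) mod 360 = 86°
Triadic = 206°, 326°, 86°


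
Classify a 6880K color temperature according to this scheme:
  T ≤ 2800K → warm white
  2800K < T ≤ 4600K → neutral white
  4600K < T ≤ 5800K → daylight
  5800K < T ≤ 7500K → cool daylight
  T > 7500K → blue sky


Temperature: 6880K
5800K < 6880K ≤ 7500K → cool daylight
Classification: cool daylight


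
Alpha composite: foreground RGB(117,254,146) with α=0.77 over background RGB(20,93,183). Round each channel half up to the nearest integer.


C = α×F + (1-α)×B, with 1-α = 0.23
R: 0.77×117 + 0.23×20 = 90.09 + 4.60 = 94.69 → 95
G: 0.77×254 + 0.23×93 = 195.58 + 21.39 = 216.97 → 217
B: 0.77×146 + 0.23×183 = 112.42 + 42.09 = 154.51 → 155
= RGB(95, 217, 155)


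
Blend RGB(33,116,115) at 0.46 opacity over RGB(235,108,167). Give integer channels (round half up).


C = α×F + (1-α)×B, with 1-α = 0.54
R: 0.46×33 + 0.54×235 = 15.18 + 126.90 = 142.08 → 142
G: 0.46×116 + 0.54×108 = 53.36 + 58.32 = 111.68 → 112
B: 0.46×115 + 0.54×167 = 52.90 + 90.18 = 143.08 → 143
= RGB(142, 112, 143)


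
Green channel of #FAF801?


Color: #FAF801
R = FA = 250
G = F8 = 248
B = 01 = 1
Green = 248


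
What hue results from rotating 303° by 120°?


New hue = (H + rotation) mod 360
New hue = (303 + 120) mod 360
= 423 mod 360
= 63°


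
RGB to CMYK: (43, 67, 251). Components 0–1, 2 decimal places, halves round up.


R'=43/255≈0.1686, G'=67/255≈0.2627, B'=251/255≈0.9843
K = 1 - max(R',G',B') = 1 - 251/255 = 4/255 = 0.01568… → 0.02
(1-R'-K)/(1-K) simplifies to (max-R)/max with max = 251:
C = (251-43)/251 = 208/251 = 0.82868… → 0.83
M = (251-67)/251 = 184/251 = 0.73306… → 0.73
Y = (251-251)/251 = 0/251 = 0 → 0.00
= CMYK(0.83, 0.73, 0.00, 0.02)


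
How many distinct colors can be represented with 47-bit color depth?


Colors = 2^bits = 2^47
= 140,737,488,355,328 colors


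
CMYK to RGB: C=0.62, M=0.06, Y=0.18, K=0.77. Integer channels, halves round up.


R = 255 × (1-C) × (1-K) = 255 × 0.38 × 0.23 = 22.287 → 22
G = 255 × (1-M) × (1-K) = 255 × 0.94 × 0.23 = 55.131 → 55
B = 255 × (1-Y) × (1-K) = 255 × 0.82 × 0.23 = 48.093 → 48
= RGB(22, 55, 48)


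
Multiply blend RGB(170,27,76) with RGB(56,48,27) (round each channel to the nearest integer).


Multiply: C = A×B/255, rounded to nearest integer
R: 170×56/255 = 9520/255 ≈ 37.333 → 37
G: 27×48/255 = 1296/255 ≈ 5.082 → 5
B: 76×27/255 = 2052/255 ≈ 8.047 → 8
= RGB(37, 5, 8)


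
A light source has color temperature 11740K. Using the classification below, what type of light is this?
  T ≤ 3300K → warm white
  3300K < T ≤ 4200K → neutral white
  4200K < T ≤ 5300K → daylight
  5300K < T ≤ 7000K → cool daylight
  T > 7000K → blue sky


Temperature: 11740K
11740K > 7000K → blue sky
Classification: blue sky


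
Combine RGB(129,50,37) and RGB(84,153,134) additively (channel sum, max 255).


Additive: each channel = min(255, C₁+C₂)
R: 129+84 = 213 → 213
G: 50+153 = 203 → 203
B: 37+134 = 171 → 171
= RGB(213, 203, 171)


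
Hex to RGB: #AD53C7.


AD → 173 (R)
53 → 83 (G)
C7 → 199 (B)
= RGB(173, 83, 199)


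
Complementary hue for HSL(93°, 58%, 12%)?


Complement = opposite side of color wheel = hue + 180°
H' = (93 + 180) mod 360 = 273°
S and L unchanged.
= HSL(273°, 58%, 12%)


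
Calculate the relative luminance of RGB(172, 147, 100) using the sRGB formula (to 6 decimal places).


Linearize each channel (sRGB transfer function): c = v/255; c_lin = c/12.92 if c ≤ 0.04045, else ((c+0.055)/1.055)^2.4
  R: 172/255 ≈ 0.674510 > 0.04045 → ((0.674510+0.055)/1.055)^2.4 ≈ 0.412543
  G: 147/255 ≈ 0.576471 > 0.04045 → ((0.576471+0.055)/1.055)^2.4 ≈ 0.291771
  B: 100/255 ≈ 0.392157 > 0.04045 → ((0.392157+0.055)/1.055)^2.4 ≈ 0.127438
R_lin = 0.412543, G_lin = 0.291771, B_lin = 0.127438
L = 0.2126×R + 0.7152×G + 0.0722×B
L = 0.2126×0.412543 + 0.7152×0.291771 + 0.0722×0.127438
L ≈ 0.305582


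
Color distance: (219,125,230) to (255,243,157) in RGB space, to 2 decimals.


d = √[(R₁-R₂)² + (G₁-G₂)² + (B₁-B₂)²]
d = √[(219-255)² + (125-243)² + (230-157)²]
d = √[1296 + 13924 + 5329]
d = √20549
d ≈ 143.35


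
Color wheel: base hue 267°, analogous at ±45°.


Base hue: 267°
Left analog: (267 - 45) mod 360 = 222°
Right analog: (267 + 45) mod 360 = 312°
Analogous hues = 222° and 312°


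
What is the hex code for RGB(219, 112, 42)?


R = 219 → DB (hex)
G = 112 → 70 (hex)
B = 42 → 2A (hex)
Hex = #DB702A


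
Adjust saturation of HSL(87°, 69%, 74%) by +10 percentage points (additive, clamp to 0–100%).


Original S = 69%
Adjustment = +10 percentage points
New S = 69 + (10) = 79
Clamp to [0, 100] → 79
= HSL(87°, 79%, 74%)


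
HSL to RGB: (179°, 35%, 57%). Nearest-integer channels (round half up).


H=179°, S=0.35, L=0.57
C = (1-|2L-1|)×S = (1-|0.14|)×0.35 = 0.301
H' = H/60 = 179/60 ≈ 2.9833; X = C×(1-|H' mod 2 - 1|) ≈ 0.2960
m = L - C/2 = 0.57 - 0.1505 = 0.4195
Sector ⌊H'⌋ = 2 → (R',G',B') = (0.0, 0.301, ≈0.2960)
RGB = ((R'+m)×255, (G'+m)×255, (B'+m)×255) = (106.9725, 183.7275, 182.44825)
Round half up → RGB(107, 184, 182)


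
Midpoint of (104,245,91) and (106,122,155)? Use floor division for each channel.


Midpoint: each channel = ⌊(C₁+C₂)/2⌋
R: ⌊(104+106)/2⌋ = 105
G: ⌊(245+122)/2⌋ = 183
B: ⌊(91+155)/2⌋ = 123
= RGB(105, 183, 123)


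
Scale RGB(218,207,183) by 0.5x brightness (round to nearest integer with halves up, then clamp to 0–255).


Multiply each channel by 0.5, round half up, clamp to [0, 255]
R: 218×0.5 = 109
G: 207×0.5 = 103.5 → round → 104
B: 183×0.5 = 91.5 → round → 92
= RGB(109, 104, 92)


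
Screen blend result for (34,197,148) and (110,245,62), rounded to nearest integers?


Screen: C = 255 - (255-A)×(255-B)/255, rounded to nearest integer
R: 255 - (255-34)×(255-110)/255 = 255 - 32045/255 ≈ 255 - 125.667 = 129.333 → 129
G: 255 - (255-197)×(255-245)/255 = 255 - 580/255 ≈ 255 - 2.275 = 252.725 → 253
B: 255 - (255-148)×(255-62)/255 = 255 - 20651/255 ≈ 255 - 80.984 = 174.016 → 174
= RGB(129, 253, 174)


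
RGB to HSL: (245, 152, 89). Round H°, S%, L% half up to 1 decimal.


Normalize: R'=245/255≈0.9608, G'=152/255≈0.5961, B'=89/255≈0.3490
Max=245/255, Min=89/255, Δ=Max-Min=156/255
L = (Max+Min)/2 = (245+89)/510 = 334/510 = 0.65490… → L = 65.5%
L > 0.5 → S = Δ/(2-Max-Min) = 156/(510-245-89) = 156/176 = 0.88636… → S = 88.6%
(the 1/255 factors cancel in S and H, so raw channel differences can be used)
Max is R' → H = 60 × (((G-B)/Δ) mod 6) = 60 × (((152-89)/156) mod 6)
  63/156 = 0.4038…
  H = 60 × 0.4038… = 24.230…° → H = 24.2°
= HSL(24.2°, 88.6%, 65.5%)


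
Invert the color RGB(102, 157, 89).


Invert: (255-R, 255-G, 255-B)
R: 255-102 = 153
G: 255-157 = 98
B: 255-89 = 166
= RGB(153, 98, 166)


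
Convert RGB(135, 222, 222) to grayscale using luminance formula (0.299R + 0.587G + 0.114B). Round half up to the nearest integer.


Gray = 0.299×R + 0.587×G + 0.114×B
Gray = 0.299×135 + 0.587×222 + 0.114×222
Gray = 40.365 + 130.314 + 25.308
Gray = 195.987 → round half up → 196
Gray = 196


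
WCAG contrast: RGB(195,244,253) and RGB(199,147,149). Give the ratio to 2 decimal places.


Linearize each sRGB channel c=v/255: c/12.92 if c ≤ 0.04045 else ((c+0.055)/1.055)^2.4
L = 0.2126×R_lin + 0.7152×G_lin + 0.0722×B_lin
Color 1 (195,244,253):
  R=195: 195/255≈0.7647 > 0.04045 → ((0.7647+0.055)/1.055)^2.4 ≈ 0.54572
  G=244: 244/255≈0.9569 > 0.04045 → ((0.9569+0.055)/1.055)^2.4 ≈ 0.90466
  B=253: 253/255≈0.9922 > 0.04045 → ((0.9922+0.055)/1.055)^2.4 ≈ 0.98225
  L1 = 0.2126×0.54572 + 0.7152×0.90466 + 0.0722×0.98225 ≈ 0.83395
Color 2 (199,147,149):
  R=199: 199/255≈0.7804 > 0.04045 → ((0.7804+0.055)/1.055)^2.4 ≈ 0.57112
  G=147: 147/255≈0.5765 > 0.04045 → ((0.5765+0.055)/1.055)^2.4 ≈ 0.29177
  B=149: 149/255≈0.5843 > 0.04045 → ((0.5843+0.055)/1.055)^2.4 ≈ 0.30054
  L2 = 0.2126×0.57112 + 0.7152×0.29177 + 0.0722×0.30054 ≈ 0.35179
Lighter = 0.83395, Darker = 0.35179
Ratio = (L_lighter + 0.05) / (L_darker + 0.05)
Ratio = (0.83395 + 0.05) / (0.35179 + 0.05) = 0.88395 / 0.40179 ≈ 2.2000
Ratio ≈ 2.20:1


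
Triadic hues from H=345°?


Triadic: equally spaced at 120° intervals
H1 = 345°
H2 = (345 + 120) mod 360 = 105°
H3 = (345 + 240) mod 360 = 225°
Triadic = 345°, 105°, 225°


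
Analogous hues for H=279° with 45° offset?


Base hue: 279°
Left analog: (279 - 45) mod 360 = 234°
Right analog: (279 + 45) mod 360 = 324°
Analogous hues = 234° and 324°


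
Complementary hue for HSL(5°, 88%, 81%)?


Complement = opposite side of color wheel = hue + 180°
H' = (5 + 180) mod 360 = 185°
S and L unchanged.
= HSL(185°, 88%, 81%)


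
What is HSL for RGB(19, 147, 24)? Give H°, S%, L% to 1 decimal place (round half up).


Normalize: R'=19/255≈0.0745, G'=147/255≈0.5765, B'=24/255≈0.0941
Max=147/255, Min=19/255, Δ=Max-Min=128/255
L = (Max+Min)/2 = (147+19)/510 = 166/510 = 0.32549… → L = 32.5%
L ≤ 0.5 → S = Δ/(Max+Min) = 128/(147+19) = 128/166 = 0.77108… → S = 77.1%
(the 1/255 factors cancel in S and H, so raw channel differences can be used)
Max is G' → H = 60 × ((B-R)/Δ + 2) = 60 × ((24-19)/128 + 2)
  5/128 + 2 = 0.0390… + 2 = 2.0390…
  H = 60 × 2.0390… = 122.343…° → H = 122.3°
= HSL(122.3°, 77.1%, 32.5%)


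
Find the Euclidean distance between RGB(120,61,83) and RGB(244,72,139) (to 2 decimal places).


d = √[(R₁-R₂)² + (G₁-G₂)² + (B₁-B₂)²]
d = √[(120-244)² + (61-72)² + (83-139)²]
d = √[15376 + 121 + 3136]
d = √18633
d ≈ 136.50


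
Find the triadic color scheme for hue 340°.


Triadic: equally spaced at 120° intervals
H1 = 340°
H2 = (340 + 120) mod 360 = 100°
H3 = (340 + 240) mod 360 = 220°
Triadic = 340°, 100°, 220°


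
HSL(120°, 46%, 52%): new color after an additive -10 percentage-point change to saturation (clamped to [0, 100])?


Original S = 46%
Adjustment = -10 percentage points
New S = 46 + (-10) = 36
Clamp to [0, 100] → 36
= HSL(120°, 36%, 52%)


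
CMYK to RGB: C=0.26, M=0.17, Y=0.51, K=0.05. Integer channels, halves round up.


R = 255 × (1-C) × (1-K) = 255 × 0.74 × 0.95 = 179.265 → 179
G = 255 × (1-M) × (1-K) = 255 × 0.83 × 0.95 = 201.0675 → 201
B = 255 × (1-Y) × (1-K) = 255 × 0.49 × 0.95 = 118.7025 → 119
= RGB(179, 201, 119)


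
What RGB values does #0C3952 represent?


0C → 12 (R)
39 → 57 (G)
52 → 82 (B)
= RGB(12, 57, 82)


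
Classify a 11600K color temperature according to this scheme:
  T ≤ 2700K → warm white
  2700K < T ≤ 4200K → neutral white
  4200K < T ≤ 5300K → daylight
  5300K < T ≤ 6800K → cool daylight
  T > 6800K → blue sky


Temperature: 11600K
11600K > 6800K → blue sky
Classification: blue sky


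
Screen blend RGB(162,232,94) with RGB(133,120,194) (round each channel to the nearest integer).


Screen: C = 255 - (255-A)×(255-B)/255, rounded to nearest integer
R: 255 - (255-162)×(255-133)/255 = 255 - 11346/255 ≈ 255 - 44.494 = 210.506 → 211
G: 255 - (255-232)×(255-120)/255 = 255 - 3105/255 ≈ 255 - 12.176 = 242.824 → 243
B: 255 - (255-94)×(255-194)/255 = 255 - 9821/255 ≈ 255 - 38.514 = 216.486 → 216
= RGB(211, 243, 216)


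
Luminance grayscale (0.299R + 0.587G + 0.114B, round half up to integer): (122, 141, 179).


Gray = 0.299×R + 0.587×G + 0.114×B
Gray = 0.299×122 + 0.587×141 + 0.114×179
Gray = 36.478 + 82.767 + 20.406
Gray = 139.651 → round half up → 140
Gray = 140


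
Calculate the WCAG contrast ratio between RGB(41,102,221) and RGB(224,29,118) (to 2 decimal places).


Linearize each sRGB channel c=v/255: c/12.92 if c ≤ 0.04045 else ((c+0.055)/1.055)^2.4
L = 0.2126×R_lin + 0.7152×G_lin + 0.0722×B_lin
Color 1 (41,102,221):
  R=41: 41/255≈0.1608 > 0.04045 → ((0.1608+0.055)/1.055)^2.4 ≈ 0.02217
  G=102: 102/255≈0.4000 > 0.04045 → ((0.4000+0.055)/1.055)^2.4 ≈ 0.13287
  B=221: 221/255≈0.8667 > 0.04045 → ((0.8667+0.055)/1.055)^2.4 ≈ 0.72306
  L1 = 0.2126×0.02217 + 0.7152×0.13287 + 0.0722×0.72306 ≈ 0.15195
Color 2 (224,29,118):
  R=224: 224/255≈0.8784 > 0.04045 → ((0.8784+0.055)/1.055)^2.4 ≈ 0.74540
  G=29: 29/255≈0.1137 > 0.04045 → ((0.1137+0.055)/1.055)^2.4 ≈ 0.01229
  B=118: 118/255≈0.4627 > 0.04045 → ((0.4627+0.055)/1.055)^2.4 ≈ 0.18116
  L2 = 0.2126×0.74540 + 0.7152×0.01229 + 0.0722×0.18116 ≈ 0.18034
Lighter = 0.18034, Darker = 0.15195
Ratio = (L_lighter + 0.05) / (L_darker + 0.05)
Ratio = (0.18034 + 0.05) / (0.15195 + 0.05) = 0.23034 / 0.20195 ≈ 1.1406
Ratio ≈ 1.14:1


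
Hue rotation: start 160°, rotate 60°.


New hue = (H + rotation) mod 360
New hue = (160 + 60) mod 360
= 220 mod 360
= 220°


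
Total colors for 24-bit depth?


Colors = 2^bits = 2^24
= 16,777,216 colors


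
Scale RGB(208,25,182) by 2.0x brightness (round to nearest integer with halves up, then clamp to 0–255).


Multiply each channel by 2.0, round half up, clamp to [0, 255]
R: 208×2.0 = 416 → clamp → 255
G: 25×2.0 = 50
B: 182×2.0 = 364 → clamp → 255
= RGB(255, 50, 255)


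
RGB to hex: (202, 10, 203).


R = 202 → CA (hex)
G = 10 → 0A (hex)
B = 203 → CB (hex)
Hex = #CA0ACB


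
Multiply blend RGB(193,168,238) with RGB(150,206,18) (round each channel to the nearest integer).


Multiply: C = A×B/255, rounded to nearest integer
R: 193×150/255 = 28950/255 ≈ 113.529 → 114
G: 168×206/255 = 34608/255 ≈ 135.718 → 136
B: 238×18/255 = 4284/255 ≈ 16.800 → 17
= RGB(114, 136, 17)


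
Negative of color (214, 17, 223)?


Invert: (255-R, 255-G, 255-B)
R: 255-214 = 41
G: 255-17 = 238
B: 255-223 = 32
= RGB(41, 238, 32)


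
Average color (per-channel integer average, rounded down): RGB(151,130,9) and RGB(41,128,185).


Midpoint: each channel = ⌊(C₁+C₂)/2⌋
R: ⌊(151+41)/2⌋ = 96
G: ⌊(130+128)/2⌋ = 129
B: ⌊(9+185)/2⌋ = 97
= RGB(96, 129, 97)


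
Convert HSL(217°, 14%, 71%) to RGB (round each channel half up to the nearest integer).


H=217°, S=0.14, L=0.71
C = (1-|2L-1|)×S = (1-|0.42|)×0.14 = 0.0812
H' = H/60 = 217/60 ≈ 3.6167; X = C×(1-|H' mod 2 - 1|) ≈ 0.0311
m = L - C/2 = 0.71 - 0.0406 = 0.6694
Sector ⌊H'⌋ = 3 → (R',G',B') = (0.0, ≈0.0311, 0.0812)
RGB = ((R'+m)×255, (G'+m)×255, (B'+m)×255) = (170.697, 178.6343, 191.403)
Round half up → RGB(171, 179, 191)


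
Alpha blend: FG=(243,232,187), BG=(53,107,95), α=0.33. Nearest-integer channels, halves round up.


C = α×F + (1-α)×B, with 1-α = 0.67
R: 0.33×243 + 0.67×53 = 80.19 + 35.51 = 115.70 → 116
G: 0.33×232 + 0.67×107 = 76.56 + 71.69 = 148.25 → 148
B: 0.33×187 + 0.67×95 = 61.71 + 63.65 = 125.36 → 125
= RGB(116, 148, 125)


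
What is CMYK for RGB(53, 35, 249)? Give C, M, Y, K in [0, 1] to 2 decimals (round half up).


R'=53/255≈0.2078, G'=35/255≈0.1373, B'=249/255≈0.9765
K = 1 - max(R',G',B') = 1 - 249/255 = 6/255 = 0.02352… → 0.02
(1-R'-K)/(1-K) simplifies to (max-R)/max with max = 249:
C = (249-53)/249 = 196/249 = 0.78714… → 0.79
M = (249-35)/249 = 214/249 = 0.85943… → 0.86
Y = (249-249)/249 = 0/249 = 0 → 0.00
= CMYK(0.79, 0.86, 0.00, 0.02)


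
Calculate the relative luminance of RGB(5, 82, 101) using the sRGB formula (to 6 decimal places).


Linearize each channel (sRGB transfer function): c = v/255; c_lin = c/12.92 if c ≤ 0.04045, else ((c+0.055)/1.055)^2.4
  R: 5/255 ≈ 0.019608 ≤ 0.04045 → 0.019608/12.92 ≈ 0.001518
  G: 82/255 ≈ 0.321569 > 0.04045 → ((0.321569+0.055)/1.055)^2.4 ≈ 0.084376
  B: 101/255 ≈ 0.396078 > 0.04045 → ((0.396078+0.055)/1.055)^2.4 ≈ 0.130136
R_lin = 0.001518, G_lin = 0.084376, B_lin = 0.130136
L = 0.2126×R + 0.7152×G + 0.0722×B
L = 0.2126×0.001518 + 0.7152×0.084376 + 0.0722×0.130136
L ≈ 0.070064


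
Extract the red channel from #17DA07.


Color: #17DA07
R = 17 = 23
G = DA = 218
B = 07 = 7
Red = 23


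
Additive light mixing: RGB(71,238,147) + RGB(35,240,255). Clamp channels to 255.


Additive: each channel = min(255, C₁+C₂)
R: 71+35 = 106 → 106
G: 238+240 = 478 → 255
B: 147+255 = 402 → 255
= RGB(106, 255, 255)


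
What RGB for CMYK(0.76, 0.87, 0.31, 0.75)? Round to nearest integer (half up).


R = 255 × (1-C) × (1-K) = 255 × 0.24 × 0.25 = 15.3 → 15
G = 255 × (1-M) × (1-K) = 255 × 0.13 × 0.25 = 8.2875 → 8
B = 255 × (1-Y) × (1-K) = 255 × 0.69 × 0.25 = 43.9875 → 44
= RGB(15, 8, 44)


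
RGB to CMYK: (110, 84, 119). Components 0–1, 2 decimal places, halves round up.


R'=110/255≈0.4314, G'=84/255≈0.3294, B'=119/255≈0.4667
K = 1 - max(R',G',B') = 1 - 119/255 = 136/255 = 0.53333… → 0.53
(1-R'-K)/(1-K) simplifies to (max-R)/max with max = 119:
C = (119-110)/119 = 9/119 = 0.07563… → 0.08
M = (119-84)/119 = 35/119 = 0.29411… → 0.29
Y = (119-119)/119 = 0/119 = 0 → 0.00
= CMYK(0.08, 0.29, 0.00, 0.53)


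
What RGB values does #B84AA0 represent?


B8 → 184 (R)
4A → 74 (G)
A0 → 160 (B)
= RGB(184, 74, 160)


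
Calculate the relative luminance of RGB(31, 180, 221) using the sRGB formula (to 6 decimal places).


Linearize each channel (sRGB transfer function): c = v/255; c_lin = c/12.92 if c ≤ 0.04045, else ((c+0.055)/1.055)^2.4
  R: 31/255 ≈ 0.121569 > 0.04045 → ((0.121569+0.055)/1.055)^2.4 ≈ 0.013702
  G: 180/255 ≈ 0.705882 > 0.04045 → ((0.705882+0.055)/1.055)^2.4 ≈ 0.456411
  B: 221/255 ≈ 0.866667 > 0.04045 → ((0.866667+0.055)/1.055)^2.4 ≈ 0.723055
R_lin = 0.013702, G_lin = 0.456411, B_lin = 0.723055
L = 0.2126×R + 0.7152×G + 0.0722×B
L = 0.2126×0.013702 + 0.7152×0.456411 + 0.0722×0.723055
L ≈ 0.381543


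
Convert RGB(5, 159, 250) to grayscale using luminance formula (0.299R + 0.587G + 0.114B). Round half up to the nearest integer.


Gray = 0.299×R + 0.587×G + 0.114×B
Gray = 0.299×5 + 0.587×159 + 0.114×250
Gray = 1.495 + 93.333 + 28.500
Gray = 123.328 → round half up → 123
Gray = 123
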